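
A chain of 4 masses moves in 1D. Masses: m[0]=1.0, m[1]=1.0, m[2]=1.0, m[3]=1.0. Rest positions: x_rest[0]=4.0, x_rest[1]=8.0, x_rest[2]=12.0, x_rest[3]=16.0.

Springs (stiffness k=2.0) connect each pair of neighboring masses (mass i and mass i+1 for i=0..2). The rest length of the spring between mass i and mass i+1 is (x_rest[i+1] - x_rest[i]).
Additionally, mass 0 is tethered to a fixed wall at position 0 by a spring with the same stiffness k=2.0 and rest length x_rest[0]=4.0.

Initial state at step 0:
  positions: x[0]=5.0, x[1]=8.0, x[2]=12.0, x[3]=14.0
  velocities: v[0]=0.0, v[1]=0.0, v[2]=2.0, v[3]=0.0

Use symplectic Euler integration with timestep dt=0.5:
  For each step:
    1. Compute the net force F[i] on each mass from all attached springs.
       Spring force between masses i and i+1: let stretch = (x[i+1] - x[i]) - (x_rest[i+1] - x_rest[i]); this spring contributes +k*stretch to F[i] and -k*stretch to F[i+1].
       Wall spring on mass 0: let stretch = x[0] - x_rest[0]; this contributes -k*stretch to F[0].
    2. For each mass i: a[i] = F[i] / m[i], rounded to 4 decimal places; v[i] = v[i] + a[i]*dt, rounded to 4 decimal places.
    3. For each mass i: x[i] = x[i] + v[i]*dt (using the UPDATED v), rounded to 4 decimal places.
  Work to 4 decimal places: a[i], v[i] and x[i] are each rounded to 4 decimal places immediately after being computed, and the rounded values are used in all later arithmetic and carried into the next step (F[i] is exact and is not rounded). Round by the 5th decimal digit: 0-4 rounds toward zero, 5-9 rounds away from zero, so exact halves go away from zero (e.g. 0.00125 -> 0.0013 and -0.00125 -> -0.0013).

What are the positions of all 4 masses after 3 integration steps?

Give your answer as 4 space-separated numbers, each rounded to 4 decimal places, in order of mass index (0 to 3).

Answer: 3.5000 7.5000 12.2500 17.6250

Derivation:
Step 0: x=[5.0000 8.0000 12.0000 14.0000] v=[0.0000 0.0000 2.0000 0.0000]
Step 1: x=[4.0000 8.5000 12.0000 15.0000] v=[-2.0000 1.0000 0.0000 2.0000]
Step 2: x=[3.2500 8.5000 11.7500 16.5000] v=[-1.5000 0.0000 -0.5000 3.0000]
Step 3: x=[3.5000 7.5000 12.2500 17.6250] v=[0.5000 -2.0000 1.0000 2.2500]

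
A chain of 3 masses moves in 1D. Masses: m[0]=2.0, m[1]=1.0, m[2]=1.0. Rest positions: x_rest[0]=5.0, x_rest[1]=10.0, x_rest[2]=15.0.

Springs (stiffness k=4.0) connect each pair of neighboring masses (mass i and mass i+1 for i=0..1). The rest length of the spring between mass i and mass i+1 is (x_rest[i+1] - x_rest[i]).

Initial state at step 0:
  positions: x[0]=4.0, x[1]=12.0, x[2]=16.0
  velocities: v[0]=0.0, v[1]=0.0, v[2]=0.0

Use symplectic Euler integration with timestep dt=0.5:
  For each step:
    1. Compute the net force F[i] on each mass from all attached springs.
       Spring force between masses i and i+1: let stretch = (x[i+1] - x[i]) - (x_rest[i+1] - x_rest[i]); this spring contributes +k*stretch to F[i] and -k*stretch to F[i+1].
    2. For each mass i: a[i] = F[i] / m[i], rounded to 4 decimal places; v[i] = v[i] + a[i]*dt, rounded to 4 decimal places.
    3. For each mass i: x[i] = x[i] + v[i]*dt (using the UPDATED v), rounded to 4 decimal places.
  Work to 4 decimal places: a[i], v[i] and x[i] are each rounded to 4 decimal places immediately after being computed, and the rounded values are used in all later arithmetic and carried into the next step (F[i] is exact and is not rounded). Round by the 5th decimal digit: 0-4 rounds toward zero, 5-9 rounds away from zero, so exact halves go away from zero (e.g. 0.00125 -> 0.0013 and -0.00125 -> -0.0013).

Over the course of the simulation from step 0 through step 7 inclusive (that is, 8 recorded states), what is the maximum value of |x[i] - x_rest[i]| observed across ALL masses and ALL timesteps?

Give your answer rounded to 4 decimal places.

Step 0: x=[4.0000 12.0000 16.0000] v=[0.0000 0.0000 0.0000]
Step 1: x=[5.5000 8.0000 17.0000] v=[3.0000 -8.0000 2.0000]
Step 2: x=[5.7500 10.5000 14.0000] v=[0.5000 5.0000 -6.0000]
Step 3: x=[5.8750 11.7500 12.5000] v=[0.2500 2.5000 -3.0000]
Step 4: x=[6.4375 7.8750 15.2500] v=[1.1250 -7.7500 5.5000]
Step 5: x=[5.2188 9.9375 15.6250] v=[-2.4375 4.1250 0.7500]
Step 6: x=[3.8594 12.9688 15.3125] v=[-2.7188 6.0626 -0.6250]
Step 7: x=[4.5547 9.2344 17.6563] v=[1.3906 -7.4688 4.6876]
Max displacement = 2.9688

Answer: 2.9688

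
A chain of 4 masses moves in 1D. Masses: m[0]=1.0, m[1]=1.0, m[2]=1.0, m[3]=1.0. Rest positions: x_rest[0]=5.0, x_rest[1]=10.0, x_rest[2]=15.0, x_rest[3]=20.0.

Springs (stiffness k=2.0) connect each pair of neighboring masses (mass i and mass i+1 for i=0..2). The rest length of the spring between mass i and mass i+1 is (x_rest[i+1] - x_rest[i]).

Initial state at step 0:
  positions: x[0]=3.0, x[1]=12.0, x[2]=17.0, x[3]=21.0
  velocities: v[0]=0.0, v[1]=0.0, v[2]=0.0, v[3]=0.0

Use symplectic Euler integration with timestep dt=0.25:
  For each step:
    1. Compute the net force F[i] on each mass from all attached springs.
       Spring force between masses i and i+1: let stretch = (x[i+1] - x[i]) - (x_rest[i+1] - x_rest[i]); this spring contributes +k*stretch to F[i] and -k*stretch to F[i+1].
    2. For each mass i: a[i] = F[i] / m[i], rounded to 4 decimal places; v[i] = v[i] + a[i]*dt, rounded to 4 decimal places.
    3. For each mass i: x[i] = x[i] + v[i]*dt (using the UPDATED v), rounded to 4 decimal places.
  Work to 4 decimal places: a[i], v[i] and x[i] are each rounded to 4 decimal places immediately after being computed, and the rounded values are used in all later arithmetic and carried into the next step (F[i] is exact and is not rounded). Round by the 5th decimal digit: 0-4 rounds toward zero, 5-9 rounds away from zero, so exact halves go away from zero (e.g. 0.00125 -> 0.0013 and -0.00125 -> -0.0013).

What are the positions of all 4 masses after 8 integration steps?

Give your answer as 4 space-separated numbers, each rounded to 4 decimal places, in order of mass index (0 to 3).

Step 0: x=[3.0000 12.0000 17.0000 21.0000] v=[0.0000 0.0000 0.0000 0.0000]
Step 1: x=[3.5000 11.5000 16.8750 21.1250] v=[2.0000 -2.0000 -0.5000 0.5000]
Step 2: x=[4.3750 10.6719 16.6094 21.3438] v=[3.5000 -3.3125 -1.0625 0.8750]
Step 3: x=[5.4121 9.7989 16.1934 21.5958] v=[4.1485 -3.4922 -1.6641 1.0078]
Step 4: x=[6.3726 9.1768 15.6534 21.7975] v=[3.8419 -2.4884 -2.1602 0.8066]
Step 5: x=[7.0586 9.0138 15.0718 21.8562] v=[2.7440 -0.6522 -2.3265 0.2346]
Step 6: x=[7.3640 9.3636 14.5810 21.6918] v=[1.2216 1.3992 -1.9633 -0.6576]
Step 7: x=[7.2944 10.1156 14.3269 21.2636] v=[-0.2786 3.0081 -1.0166 -1.7130]
Step 8: x=[6.9524 11.0414 14.4134 20.5933] v=[-1.3680 3.7032 0.3461 -2.6814]

Answer: 6.9524 11.0414 14.4134 20.5933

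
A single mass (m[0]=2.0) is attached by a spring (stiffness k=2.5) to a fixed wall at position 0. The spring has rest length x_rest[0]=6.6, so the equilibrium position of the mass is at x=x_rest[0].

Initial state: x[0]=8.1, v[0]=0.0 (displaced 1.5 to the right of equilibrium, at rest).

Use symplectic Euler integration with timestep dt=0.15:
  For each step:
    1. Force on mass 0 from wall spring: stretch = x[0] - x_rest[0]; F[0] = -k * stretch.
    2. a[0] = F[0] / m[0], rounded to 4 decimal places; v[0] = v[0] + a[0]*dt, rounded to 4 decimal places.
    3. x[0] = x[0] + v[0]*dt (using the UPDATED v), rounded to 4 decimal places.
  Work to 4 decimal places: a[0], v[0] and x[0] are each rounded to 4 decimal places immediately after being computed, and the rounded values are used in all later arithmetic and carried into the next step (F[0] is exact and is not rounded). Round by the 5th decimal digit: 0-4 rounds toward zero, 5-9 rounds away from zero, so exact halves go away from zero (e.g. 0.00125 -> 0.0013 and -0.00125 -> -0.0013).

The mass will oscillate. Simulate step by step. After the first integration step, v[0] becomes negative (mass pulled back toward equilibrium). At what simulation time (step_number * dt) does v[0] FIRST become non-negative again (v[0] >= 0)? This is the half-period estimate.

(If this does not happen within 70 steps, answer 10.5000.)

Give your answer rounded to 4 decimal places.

Answer: 2.8500

Derivation:
Step 0: x=[8.1000] v=[0.0000]
Step 1: x=[8.0578] v=[-0.2813]
Step 2: x=[7.9746] v=[-0.5546]
Step 3: x=[7.8528] v=[-0.8123]
Step 4: x=[7.6957] v=[-1.0472]
Step 5: x=[7.5078] v=[-1.2526]
Step 6: x=[7.2944] v=[-1.4228]
Step 7: x=[7.0615] v=[-1.5530]
Step 8: x=[6.8156] v=[-1.6395]
Step 9: x=[6.5636] v=[-1.6799]
Step 10: x=[6.3126] v=[-1.6731]
Step 11: x=[6.0697] v=[-1.6192]
Step 12: x=[5.8417] v=[-1.5198]
Step 13: x=[5.6351] v=[-1.3776]
Step 14: x=[5.4556] v=[-1.1967]
Step 15: x=[5.3083] v=[-0.9821]
Step 16: x=[5.1973] v=[-0.7399]
Step 17: x=[5.1258] v=[-0.4769]
Step 18: x=[5.0957] v=[-0.2005]
Step 19: x=[5.1079] v=[0.0816]
First v>=0 after going negative at step 19, time=2.8500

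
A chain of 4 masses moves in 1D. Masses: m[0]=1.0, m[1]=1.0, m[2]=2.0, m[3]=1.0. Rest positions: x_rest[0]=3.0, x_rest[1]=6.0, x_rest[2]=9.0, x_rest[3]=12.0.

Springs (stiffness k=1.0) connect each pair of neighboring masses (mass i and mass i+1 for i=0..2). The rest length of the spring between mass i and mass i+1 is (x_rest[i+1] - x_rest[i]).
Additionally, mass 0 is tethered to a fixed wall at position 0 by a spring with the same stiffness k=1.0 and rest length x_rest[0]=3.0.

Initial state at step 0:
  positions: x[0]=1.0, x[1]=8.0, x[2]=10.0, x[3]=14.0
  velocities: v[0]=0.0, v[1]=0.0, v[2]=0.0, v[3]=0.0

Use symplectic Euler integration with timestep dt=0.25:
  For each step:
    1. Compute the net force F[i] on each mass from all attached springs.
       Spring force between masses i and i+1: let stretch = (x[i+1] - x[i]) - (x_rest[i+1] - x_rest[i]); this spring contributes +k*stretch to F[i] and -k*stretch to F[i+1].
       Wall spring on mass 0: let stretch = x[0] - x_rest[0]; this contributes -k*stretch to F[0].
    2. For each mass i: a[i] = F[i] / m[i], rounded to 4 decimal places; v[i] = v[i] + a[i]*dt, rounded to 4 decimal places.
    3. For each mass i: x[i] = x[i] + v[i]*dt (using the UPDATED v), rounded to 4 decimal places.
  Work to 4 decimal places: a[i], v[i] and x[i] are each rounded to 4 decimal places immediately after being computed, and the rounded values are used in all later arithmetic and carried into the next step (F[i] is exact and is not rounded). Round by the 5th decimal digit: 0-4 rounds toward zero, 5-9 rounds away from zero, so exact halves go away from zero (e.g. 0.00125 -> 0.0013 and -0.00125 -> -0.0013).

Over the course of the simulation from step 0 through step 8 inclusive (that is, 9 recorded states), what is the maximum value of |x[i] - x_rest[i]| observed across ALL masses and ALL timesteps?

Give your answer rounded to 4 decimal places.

Step 0: x=[1.0000 8.0000 10.0000 14.0000] v=[0.0000 0.0000 0.0000 0.0000]
Step 1: x=[1.3750 7.6875 10.0625 13.9375] v=[1.5000 -1.2500 0.2500 -0.2500]
Step 2: x=[2.0586 7.1289 10.1719 13.8203] v=[2.7344 -2.2344 0.4375 -0.4688]
Step 3: x=[2.9304 6.4436 10.3002 13.6626] v=[3.4873 -2.7412 0.5132 -0.6309]
Step 4: x=[3.8387 5.7798 10.4131 13.4822] v=[3.6330 -2.6554 0.4514 -0.7215]
Step 5: x=[4.6284 5.2842 10.4771 13.2975] v=[3.1586 -1.9824 0.2559 -0.7388]
Step 6: x=[5.1698 5.0722 10.4669 13.1240] v=[2.1655 -0.8481 -0.0407 -0.6939]
Step 7: x=[5.3820 5.2035 10.3712 12.9720] v=[0.8487 0.5250 -0.3829 -0.6082]
Step 8: x=[5.2467 5.6689 10.1953 12.8449] v=[-0.5414 1.8616 -0.7038 -0.5084]
Max displacement = 2.3820

Answer: 2.3820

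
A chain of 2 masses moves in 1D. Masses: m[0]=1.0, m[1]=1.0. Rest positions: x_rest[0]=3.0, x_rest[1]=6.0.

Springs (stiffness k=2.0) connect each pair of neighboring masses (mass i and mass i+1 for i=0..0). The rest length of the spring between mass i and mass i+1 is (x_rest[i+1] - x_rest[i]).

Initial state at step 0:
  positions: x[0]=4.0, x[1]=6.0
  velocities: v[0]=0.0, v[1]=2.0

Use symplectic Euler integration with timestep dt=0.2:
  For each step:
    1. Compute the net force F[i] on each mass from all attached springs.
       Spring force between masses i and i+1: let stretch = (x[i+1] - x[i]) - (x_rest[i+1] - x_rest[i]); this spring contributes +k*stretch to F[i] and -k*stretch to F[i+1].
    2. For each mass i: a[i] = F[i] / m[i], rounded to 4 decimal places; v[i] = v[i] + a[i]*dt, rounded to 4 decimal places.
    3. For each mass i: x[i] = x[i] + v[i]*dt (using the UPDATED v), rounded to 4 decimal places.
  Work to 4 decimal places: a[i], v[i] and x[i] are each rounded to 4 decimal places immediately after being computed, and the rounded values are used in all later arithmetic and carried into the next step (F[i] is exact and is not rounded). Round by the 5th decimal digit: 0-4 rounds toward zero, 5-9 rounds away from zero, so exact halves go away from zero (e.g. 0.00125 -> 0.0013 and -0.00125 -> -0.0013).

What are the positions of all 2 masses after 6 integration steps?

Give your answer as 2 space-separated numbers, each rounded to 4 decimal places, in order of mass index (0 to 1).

Answer: 3.9197 8.4803

Derivation:
Step 0: x=[4.0000 6.0000] v=[0.0000 2.0000]
Step 1: x=[3.9200 6.4800] v=[-0.4000 2.4000]
Step 2: x=[3.8048 6.9952] v=[-0.5760 2.5760]
Step 3: x=[3.7048 7.4952] v=[-0.4998 2.4998]
Step 4: x=[3.6681 7.9319] v=[-0.1836 2.1836]
Step 5: x=[3.7325 8.2675] v=[0.3219 1.6781]
Step 6: x=[3.9197 8.4803] v=[0.9359 1.0641]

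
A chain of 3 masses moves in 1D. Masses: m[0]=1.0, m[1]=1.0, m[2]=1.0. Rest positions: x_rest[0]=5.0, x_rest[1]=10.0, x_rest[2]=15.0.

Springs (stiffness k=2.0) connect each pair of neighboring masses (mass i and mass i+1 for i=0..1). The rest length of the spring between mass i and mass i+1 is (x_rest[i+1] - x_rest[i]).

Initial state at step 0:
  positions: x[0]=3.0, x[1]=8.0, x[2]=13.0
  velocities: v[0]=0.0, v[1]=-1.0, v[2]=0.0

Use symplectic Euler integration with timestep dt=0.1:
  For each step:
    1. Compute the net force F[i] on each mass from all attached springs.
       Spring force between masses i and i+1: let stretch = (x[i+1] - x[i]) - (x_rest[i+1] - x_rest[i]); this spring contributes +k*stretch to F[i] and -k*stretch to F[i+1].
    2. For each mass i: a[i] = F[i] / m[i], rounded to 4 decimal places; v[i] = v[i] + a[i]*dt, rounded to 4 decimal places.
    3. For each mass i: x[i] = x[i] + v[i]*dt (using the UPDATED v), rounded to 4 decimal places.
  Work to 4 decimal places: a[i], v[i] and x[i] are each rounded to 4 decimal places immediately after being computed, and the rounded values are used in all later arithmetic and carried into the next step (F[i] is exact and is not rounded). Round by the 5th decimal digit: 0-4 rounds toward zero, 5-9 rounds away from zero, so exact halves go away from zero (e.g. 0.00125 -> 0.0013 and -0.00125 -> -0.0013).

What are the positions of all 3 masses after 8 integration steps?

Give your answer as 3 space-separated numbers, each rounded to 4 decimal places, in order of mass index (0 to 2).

Step 0: x=[3.0000 8.0000 13.0000] v=[0.0000 -1.0000 0.0000]
Step 1: x=[3.0000 7.9000 13.0000] v=[0.0000 -1.0000 0.0000]
Step 2: x=[2.9980 7.8040 12.9980] v=[-0.0200 -0.9600 -0.0200]
Step 3: x=[2.9921 7.7158 12.9921] v=[-0.0588 -0.8824 -0.0588]
Step 4: x=[2.9807 7.6386 12.9807] v=[-0.1141 -0.7719 -0.1141]
Step 5: x=[2.9625 7.5751 12.9625] v=[-0.1825 -0.6351 -0.1825]
Step 6: x=[2.9365 7.5271 12.9365] v=[-0.2600 -0.4801 -0.2600]
Step 7: x=[2.9023 7.4955 12.9023] v=[-0.3419 -0.3163 -0.3419]
Step 8: x=[2.8600 7.4801 12.8600] v=[-0.4233 -0.1536 -0.4233]

Answer: 2.8600 7.4801 12.8600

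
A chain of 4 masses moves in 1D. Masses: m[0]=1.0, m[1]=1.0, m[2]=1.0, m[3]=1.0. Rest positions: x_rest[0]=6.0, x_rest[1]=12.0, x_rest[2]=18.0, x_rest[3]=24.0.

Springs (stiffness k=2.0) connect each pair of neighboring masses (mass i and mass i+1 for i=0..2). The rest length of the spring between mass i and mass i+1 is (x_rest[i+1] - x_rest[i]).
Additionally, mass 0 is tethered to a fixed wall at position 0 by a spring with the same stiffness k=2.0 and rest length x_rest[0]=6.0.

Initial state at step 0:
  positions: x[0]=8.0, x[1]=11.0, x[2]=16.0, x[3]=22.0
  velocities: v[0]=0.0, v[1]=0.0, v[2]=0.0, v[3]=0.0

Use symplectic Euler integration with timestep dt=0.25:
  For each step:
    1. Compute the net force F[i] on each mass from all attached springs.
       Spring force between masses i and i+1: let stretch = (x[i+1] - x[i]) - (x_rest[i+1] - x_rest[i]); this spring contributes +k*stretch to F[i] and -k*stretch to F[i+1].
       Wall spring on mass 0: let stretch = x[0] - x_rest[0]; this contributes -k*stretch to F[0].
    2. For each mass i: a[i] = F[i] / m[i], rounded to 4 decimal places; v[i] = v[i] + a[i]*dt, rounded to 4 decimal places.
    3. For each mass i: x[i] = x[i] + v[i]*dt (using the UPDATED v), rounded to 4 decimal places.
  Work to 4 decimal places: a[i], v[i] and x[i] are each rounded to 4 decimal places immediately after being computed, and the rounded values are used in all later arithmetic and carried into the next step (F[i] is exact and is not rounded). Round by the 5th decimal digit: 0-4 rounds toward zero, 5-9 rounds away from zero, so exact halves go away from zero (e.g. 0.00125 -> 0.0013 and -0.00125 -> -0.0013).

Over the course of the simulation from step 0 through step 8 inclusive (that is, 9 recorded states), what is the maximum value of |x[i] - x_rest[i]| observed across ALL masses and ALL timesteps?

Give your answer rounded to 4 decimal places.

Answer: 2.3688

Derivation:
Step 0: x=[8.0000 11.0000 16.0000 22.0000] v=[0.0000 0.0000 0.0000 0.0000]
Step 1: x=[7.3750 11.2500 16.1250 22.0000] v=[-2.5000 1.0000 0.5000 0.0000]
Step 2: x=[6.3125 11.6250 16.3750 22.0156] v=[-4.2500 1.5000 1.0000 0.0625]
Step 3: x=[5.1250 11.9297 16.7363 22.0762] v=[-4.7500 1.2188 1.4453 0.2422]
Step 4: x=[4.1475 11.9847 17.1643 22.2193] v=[-3.9102 0.2198 1.7120 0.5723]
Step 5: x=[3.6312 11.7075 17.5767 22.4805] v=[-2.0654 -1.1090 1.6497 1.0448]
Step 6: x=[3.6705 11.1544 17.8685 22.8787] v=[0.1572 -2.2126 1.1670 1.5929]
Step 7: x=[4.1865 10.5050 17.9473 23.4007] v=[2.0639 -2.5975 0.3151 2.0878]
Step 8: x=[4.9690 9.9961 17.7775 23.9910] v=[3.1299 -2.0356 -0.6794 2.3611]
Max displacement = 2.3688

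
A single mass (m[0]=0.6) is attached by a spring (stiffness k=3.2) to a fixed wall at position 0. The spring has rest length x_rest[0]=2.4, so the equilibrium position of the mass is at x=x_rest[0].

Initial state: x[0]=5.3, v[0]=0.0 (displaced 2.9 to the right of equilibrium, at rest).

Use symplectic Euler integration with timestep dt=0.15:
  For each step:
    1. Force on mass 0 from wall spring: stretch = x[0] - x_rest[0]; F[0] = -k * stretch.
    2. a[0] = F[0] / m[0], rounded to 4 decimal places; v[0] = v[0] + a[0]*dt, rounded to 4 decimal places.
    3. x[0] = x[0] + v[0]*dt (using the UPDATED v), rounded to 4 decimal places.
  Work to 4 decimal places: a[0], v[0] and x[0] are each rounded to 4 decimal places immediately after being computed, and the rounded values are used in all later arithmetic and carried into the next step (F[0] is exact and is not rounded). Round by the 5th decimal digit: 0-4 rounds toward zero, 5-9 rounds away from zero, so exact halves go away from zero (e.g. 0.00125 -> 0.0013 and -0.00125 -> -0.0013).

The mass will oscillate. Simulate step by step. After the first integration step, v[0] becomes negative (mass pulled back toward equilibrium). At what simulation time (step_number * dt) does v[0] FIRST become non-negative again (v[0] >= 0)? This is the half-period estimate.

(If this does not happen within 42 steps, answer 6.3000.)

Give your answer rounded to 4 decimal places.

Step 0: x=[5.3000] v=[0.0000]
Step 1: x=[4.9520] v=[-2.3200]
Step 2: x=[4.2978] v=[-4.3616]
Step 3: x=[3.4158] v=[-5.8798]
Step 4: x=[2.4119] v=[-6.6924]
Step 5: x=[1.4066] v=[-6.7019]
Step 6: x=[0.5205] v=[-5.9072]
Step 7: x=[-0.1400] v=[-4.4036]
Step 8: x=[-0.4957] v=[-2.3716]
Step 9: x=[-0.5040] v=[-0.0550]
Step 10: x=[-0.1638] v=[2.2682]
First v>=0 after going negative at step 10, time=1.5000

Answer: 1.5000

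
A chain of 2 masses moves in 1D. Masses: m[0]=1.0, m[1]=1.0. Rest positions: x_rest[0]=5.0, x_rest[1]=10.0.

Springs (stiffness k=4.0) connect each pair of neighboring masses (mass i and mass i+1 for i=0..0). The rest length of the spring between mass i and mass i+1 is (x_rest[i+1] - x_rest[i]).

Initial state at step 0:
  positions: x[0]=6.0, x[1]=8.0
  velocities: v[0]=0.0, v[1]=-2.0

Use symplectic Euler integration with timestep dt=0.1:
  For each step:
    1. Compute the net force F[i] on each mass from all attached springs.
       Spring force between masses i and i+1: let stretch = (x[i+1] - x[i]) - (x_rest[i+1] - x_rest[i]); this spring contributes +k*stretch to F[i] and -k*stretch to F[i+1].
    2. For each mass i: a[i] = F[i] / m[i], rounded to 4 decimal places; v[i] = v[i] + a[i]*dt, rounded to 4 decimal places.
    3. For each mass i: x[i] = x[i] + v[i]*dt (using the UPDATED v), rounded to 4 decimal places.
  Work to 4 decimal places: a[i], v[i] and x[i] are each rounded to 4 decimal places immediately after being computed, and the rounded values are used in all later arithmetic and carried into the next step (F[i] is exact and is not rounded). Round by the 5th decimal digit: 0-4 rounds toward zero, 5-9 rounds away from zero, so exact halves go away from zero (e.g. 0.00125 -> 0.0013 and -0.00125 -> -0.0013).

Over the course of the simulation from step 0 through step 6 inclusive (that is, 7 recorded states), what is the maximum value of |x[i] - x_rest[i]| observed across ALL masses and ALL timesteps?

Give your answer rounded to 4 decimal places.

Answer: 2.0800

Derivation:
Step 0: x=[6.0000 8.0000] v=[0.0000 -2.0000]
Step 1: x=[5.8800 7.9200] v=[-1.2000 -0.8000]
Step 2: x=[5.6416 7.9584] v=[-2.3840 0.3840]
Step 3: x=[5.2959 8.1041] v=[-3.4573 1.4573]
Step 4: x=[4.8625 8.3375] v=[-4.3340 2.3340]
Step 5: x=[4.3681 8.6319] v=[-4.9440 2.9440]
Step 6: x=[3.8443 8.9558] v=[-5.2385 3.2385]
Max displacement = 2.0800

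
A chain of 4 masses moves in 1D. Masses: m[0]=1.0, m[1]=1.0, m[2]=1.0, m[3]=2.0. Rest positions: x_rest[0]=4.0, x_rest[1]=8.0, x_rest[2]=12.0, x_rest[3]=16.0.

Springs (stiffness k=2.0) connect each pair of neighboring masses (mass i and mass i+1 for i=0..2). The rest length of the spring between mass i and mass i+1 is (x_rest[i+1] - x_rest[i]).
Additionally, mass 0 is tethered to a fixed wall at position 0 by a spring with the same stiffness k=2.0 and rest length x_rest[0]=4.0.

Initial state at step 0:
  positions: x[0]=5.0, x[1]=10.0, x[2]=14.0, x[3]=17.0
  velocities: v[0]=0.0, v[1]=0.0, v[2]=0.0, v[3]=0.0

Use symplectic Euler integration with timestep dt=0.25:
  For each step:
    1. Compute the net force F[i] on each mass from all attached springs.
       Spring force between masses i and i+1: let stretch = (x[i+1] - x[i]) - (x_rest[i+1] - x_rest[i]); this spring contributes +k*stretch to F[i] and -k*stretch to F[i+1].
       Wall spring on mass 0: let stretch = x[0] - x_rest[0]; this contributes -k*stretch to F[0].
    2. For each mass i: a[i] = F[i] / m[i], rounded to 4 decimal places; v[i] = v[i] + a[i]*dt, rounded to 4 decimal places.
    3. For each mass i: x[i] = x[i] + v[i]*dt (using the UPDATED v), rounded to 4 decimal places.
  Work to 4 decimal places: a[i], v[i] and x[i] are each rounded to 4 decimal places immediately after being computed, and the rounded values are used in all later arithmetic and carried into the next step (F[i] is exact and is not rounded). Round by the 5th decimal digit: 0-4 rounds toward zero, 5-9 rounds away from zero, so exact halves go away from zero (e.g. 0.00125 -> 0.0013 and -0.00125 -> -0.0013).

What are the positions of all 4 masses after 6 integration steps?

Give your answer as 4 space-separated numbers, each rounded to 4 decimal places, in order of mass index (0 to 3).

Answer: 4.3220 8.2556 12.6178 17.6566

Derivation:
Step 0: x=[5.0000 10.0000 14.0000 17.0000] v=[0.0000 0.0000 0.0000 0.0000]
Step 1: x=[5.0000 9.8750 13.8750 17.0625] v=[0.0000 -0.5000 -0.5000 0.2500]
Step 2: x=[4.9844 9.6406 13.6484 17.1758] v=[-0.0625 -0.9375 -0.9063 0.4531]
Step 3: x=[4.9278 9.3252 13.3618 17.3186] v=[-0.2266 -1.2617 -1.1465 0.5713]
Step 4: x=[4.8049 8.9647 13.0652 17.4641] v=[-0.4918 -1.4421 -1.1864 0.5821]
Step 5: x=[4.6013 8.5968 12.8059 17.5847] v=[-0.8144 -1.4718 -1.0372 0.4824]
Step 6: x=[4.3220 8.2556 12.6178 17.6566] v=[-1.1173 -1.3650 -0.7524 0.2877]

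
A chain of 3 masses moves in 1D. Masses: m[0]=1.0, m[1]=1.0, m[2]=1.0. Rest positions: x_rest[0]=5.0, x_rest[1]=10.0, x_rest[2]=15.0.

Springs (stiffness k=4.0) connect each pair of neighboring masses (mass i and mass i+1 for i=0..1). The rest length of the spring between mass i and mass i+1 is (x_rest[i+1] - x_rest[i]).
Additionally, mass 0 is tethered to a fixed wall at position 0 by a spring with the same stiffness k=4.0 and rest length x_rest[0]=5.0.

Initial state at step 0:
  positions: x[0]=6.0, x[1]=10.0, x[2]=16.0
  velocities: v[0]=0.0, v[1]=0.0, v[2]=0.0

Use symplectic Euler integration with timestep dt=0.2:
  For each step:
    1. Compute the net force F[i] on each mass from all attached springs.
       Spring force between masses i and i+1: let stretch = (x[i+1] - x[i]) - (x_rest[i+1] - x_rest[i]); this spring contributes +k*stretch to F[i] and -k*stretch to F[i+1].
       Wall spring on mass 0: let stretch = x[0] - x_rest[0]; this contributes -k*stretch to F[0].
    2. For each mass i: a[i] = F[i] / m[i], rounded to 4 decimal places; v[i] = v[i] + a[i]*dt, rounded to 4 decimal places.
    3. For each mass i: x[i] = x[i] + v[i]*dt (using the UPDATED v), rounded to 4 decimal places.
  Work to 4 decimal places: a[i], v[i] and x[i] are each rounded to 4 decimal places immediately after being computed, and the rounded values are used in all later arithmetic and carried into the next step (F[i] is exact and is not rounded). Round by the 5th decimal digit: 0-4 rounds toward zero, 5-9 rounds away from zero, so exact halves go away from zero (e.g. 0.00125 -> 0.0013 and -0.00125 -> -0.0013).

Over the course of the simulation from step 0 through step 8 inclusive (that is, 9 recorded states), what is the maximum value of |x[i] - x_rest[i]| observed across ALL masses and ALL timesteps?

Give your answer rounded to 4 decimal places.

Step 0: x=[6.0000 10.0000 16.0000] v=[0.0000 0.0000 0.0000]
Step 1: x=[5.6800 10.3200 15.8400] v=[-1.6000 1.6000 -0.8000]
Step 2: x=[5.1936 10.7808 15.5968] v=[-2.4320 2.3040 -1.2160]
Step 3: x=[4.7702 11.1182 15.3830] v=[-2.1171 1.6870 -1.0688]
Step 4: x=[4.5992 11.1223 15.2869] v=[-0.8549 0.0204 -0.4806]
Step 5: x=[4.7360 10.7490 15.3244] v=[0.6842 -1.8664 0.1877]
Step 6: x=[5.0772 10.1457 15.4299] v=[1.7058 -3.0165 0.5274]
Step 7: x=[5.4170 9.5769 15.4899] v=[1.6988 -2.8439 0.3000]
Step 8: x=[5.5556 9.2886 15.4038] v=[0.6931 -1.4414 -0.4304]
Max displacement = 1.1223

Answer: 1.1223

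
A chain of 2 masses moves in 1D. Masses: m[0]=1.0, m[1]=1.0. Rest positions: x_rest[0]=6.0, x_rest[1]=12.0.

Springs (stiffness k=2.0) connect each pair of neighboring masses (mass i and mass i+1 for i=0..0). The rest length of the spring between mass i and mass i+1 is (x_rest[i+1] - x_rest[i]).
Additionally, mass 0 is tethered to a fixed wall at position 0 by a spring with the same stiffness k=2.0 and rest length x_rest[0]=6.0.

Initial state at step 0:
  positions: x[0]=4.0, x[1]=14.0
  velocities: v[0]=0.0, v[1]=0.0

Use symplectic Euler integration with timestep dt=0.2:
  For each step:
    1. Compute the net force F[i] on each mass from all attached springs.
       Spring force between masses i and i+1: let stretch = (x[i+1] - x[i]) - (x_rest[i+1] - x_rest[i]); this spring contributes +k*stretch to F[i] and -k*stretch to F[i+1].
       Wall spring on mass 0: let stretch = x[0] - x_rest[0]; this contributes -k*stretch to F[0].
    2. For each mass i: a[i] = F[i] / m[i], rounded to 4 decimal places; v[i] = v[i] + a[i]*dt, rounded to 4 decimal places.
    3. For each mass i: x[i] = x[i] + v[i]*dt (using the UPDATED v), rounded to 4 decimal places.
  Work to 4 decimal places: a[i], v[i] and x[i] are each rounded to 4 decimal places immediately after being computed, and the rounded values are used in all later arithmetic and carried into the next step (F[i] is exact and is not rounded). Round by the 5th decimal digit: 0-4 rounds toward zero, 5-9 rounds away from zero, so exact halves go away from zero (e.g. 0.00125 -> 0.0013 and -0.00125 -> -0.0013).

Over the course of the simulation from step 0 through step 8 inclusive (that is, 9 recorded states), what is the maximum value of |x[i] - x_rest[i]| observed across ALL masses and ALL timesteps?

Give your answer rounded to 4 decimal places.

Answer: 2.5258

Derivation:
Step 0: x=[4.0000 14.0000] v=[0.0000 0.0000]
Step 1: x=[4.4800 13.6800] v=[2.4000 -1.6000]
Step 2: x=[5.3376 13.1040] v=[4.2880 -2.8800]
Step 3: x=[6.3895 12.3867] v=[5.2595 -3.5866]
Step 4: x=[7.4100 11.6696] v=[5.1026 -3.5855]
Step 5: x=[8.1785 11.0917] v=[3.8424 -2.8893]
Step 6: x=[8.5258 10.7608] v=[1.7363 -1.6546]
Step 7: x=[8.3698 10.7311] v=[-0.7800 -0.1486]
Step 8: x=[7.7331 10.9925] v=[-3.1834 1.3069]
Max displacement = 2.5258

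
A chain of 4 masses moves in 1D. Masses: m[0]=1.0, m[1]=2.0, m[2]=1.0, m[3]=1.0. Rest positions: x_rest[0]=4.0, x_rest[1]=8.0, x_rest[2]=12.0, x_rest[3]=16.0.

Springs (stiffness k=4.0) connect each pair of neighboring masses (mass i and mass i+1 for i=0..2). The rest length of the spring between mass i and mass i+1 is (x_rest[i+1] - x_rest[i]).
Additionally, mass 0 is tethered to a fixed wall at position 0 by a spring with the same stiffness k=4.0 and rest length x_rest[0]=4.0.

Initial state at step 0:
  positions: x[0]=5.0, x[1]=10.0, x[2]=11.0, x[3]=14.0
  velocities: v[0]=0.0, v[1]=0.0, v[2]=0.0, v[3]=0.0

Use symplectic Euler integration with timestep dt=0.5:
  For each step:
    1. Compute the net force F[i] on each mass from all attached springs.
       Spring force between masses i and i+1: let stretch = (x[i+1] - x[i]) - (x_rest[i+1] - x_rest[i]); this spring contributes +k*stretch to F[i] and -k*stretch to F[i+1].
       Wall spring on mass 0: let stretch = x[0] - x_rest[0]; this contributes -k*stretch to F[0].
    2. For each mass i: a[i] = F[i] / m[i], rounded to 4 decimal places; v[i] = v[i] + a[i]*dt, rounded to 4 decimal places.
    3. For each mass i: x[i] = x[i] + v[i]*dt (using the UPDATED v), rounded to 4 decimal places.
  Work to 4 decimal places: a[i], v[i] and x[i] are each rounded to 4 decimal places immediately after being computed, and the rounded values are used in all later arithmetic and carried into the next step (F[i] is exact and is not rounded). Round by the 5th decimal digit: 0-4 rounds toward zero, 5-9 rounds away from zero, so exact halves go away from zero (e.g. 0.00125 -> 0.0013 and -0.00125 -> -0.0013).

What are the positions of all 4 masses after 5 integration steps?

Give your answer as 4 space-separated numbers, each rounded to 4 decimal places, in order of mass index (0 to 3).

Step 0: x=[5.0000 10.0000 11.0000 14.0000] v=[0.0000 0.0000 0.0000 0.0000]
Step 1: x=[5.0000 8.0000 13.0000 15.0000] v=[0.0000 -4.0000 4.0000 2.0000]
Step 2: x=[3.0000 7.0000 12.0000 18.0000] v=[-4.0000 -2.0000 -2.0000 6.0000]
Step 3: x=[2.0000 6.5000 12.0000 19.0000] v=[-2.0000 -1.0000 0.0000 2.0000]
Step 4: x=[3.5000 6.5000 13.5000 17.0000] v=[3.0000 0.0000 3.0000 -4.0000]
Step 5: x=[4.5000 8.5000 11.5000 15.5000] v=[2.0000 4.0000 -4.0000 -3.0000]

Answer: 4.5000 8.5000 11.5000 15.5000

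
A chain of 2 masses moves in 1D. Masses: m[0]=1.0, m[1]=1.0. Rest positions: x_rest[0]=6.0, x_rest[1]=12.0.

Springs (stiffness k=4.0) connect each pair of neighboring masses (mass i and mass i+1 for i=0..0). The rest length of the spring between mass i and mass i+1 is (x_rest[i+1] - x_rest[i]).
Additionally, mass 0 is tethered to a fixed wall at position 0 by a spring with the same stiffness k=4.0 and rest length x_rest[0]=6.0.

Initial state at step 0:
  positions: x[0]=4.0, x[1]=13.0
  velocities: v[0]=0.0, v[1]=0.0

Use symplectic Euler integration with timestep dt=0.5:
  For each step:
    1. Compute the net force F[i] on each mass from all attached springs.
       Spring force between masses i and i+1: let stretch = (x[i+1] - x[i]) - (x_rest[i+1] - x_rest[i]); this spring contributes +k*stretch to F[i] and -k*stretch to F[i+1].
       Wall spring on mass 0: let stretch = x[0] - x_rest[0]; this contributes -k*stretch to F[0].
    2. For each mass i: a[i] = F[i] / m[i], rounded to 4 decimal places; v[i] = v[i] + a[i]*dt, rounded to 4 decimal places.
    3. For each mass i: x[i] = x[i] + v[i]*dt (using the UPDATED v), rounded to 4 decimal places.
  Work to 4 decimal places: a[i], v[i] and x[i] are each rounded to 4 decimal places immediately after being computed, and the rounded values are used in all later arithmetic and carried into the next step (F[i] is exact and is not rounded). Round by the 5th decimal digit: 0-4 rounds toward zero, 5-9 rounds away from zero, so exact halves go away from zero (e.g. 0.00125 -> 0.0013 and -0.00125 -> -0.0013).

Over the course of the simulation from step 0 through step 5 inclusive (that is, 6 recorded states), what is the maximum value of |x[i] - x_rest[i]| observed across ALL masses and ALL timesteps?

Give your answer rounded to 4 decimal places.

Step 0: x=[4.0000 13.0000] v=[0.0000 0.0000]
Step 1: x=[9.0000 10.0000] v=[10.0000 -6.0000]
Step 2: x=[6.0000 12.0000] v=[-6.0000 4.0000]
Step 3: x=[3.0000 14.0000] v=[-6.0000 4.0000]
Step 4: x=[8.0000 11.0000] v=[10.0000 -6.0000]
Step 5: x=[8.0000 11.0000] v=[0.0000 0.0000]
Max displacement = 3.0000

Answer: 3.0000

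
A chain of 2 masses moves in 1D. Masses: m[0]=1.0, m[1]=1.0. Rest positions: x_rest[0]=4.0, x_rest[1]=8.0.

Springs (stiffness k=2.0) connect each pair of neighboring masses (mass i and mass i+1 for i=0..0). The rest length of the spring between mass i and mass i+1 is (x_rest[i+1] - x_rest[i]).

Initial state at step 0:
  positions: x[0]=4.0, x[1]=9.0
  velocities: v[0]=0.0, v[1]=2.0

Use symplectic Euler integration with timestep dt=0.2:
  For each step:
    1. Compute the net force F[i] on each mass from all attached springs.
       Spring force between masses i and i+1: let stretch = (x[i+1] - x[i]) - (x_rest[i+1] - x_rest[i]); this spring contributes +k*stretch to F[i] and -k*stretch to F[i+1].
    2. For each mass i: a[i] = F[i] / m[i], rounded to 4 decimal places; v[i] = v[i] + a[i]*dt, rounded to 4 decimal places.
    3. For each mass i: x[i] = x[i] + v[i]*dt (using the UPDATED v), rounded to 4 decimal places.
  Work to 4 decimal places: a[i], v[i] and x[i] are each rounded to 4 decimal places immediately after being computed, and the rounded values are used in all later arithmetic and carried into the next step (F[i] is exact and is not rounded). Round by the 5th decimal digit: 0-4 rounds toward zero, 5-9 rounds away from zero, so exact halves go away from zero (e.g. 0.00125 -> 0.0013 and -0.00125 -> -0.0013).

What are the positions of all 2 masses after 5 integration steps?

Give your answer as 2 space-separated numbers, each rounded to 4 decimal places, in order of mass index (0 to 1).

Step 0: x=[4.0000 9.0000] v=[0.0000 2.0000]
Step 1: x=[4.0800 9.3200] v=[0.4000 1.6000]
Step 2: x=[4.2592 9.5408] v=[0.8960 1.1040]
Step 3: x=[4.5409 9.6591] v=[1.4086 0.5914]
Step 4: x=[4.9121 9.6879] v=[1.8559 0.1441]
Step 5: x=[5.3453 9.6547] v=[2.1662 -0.1662]

Answer: 5.3453 9.6547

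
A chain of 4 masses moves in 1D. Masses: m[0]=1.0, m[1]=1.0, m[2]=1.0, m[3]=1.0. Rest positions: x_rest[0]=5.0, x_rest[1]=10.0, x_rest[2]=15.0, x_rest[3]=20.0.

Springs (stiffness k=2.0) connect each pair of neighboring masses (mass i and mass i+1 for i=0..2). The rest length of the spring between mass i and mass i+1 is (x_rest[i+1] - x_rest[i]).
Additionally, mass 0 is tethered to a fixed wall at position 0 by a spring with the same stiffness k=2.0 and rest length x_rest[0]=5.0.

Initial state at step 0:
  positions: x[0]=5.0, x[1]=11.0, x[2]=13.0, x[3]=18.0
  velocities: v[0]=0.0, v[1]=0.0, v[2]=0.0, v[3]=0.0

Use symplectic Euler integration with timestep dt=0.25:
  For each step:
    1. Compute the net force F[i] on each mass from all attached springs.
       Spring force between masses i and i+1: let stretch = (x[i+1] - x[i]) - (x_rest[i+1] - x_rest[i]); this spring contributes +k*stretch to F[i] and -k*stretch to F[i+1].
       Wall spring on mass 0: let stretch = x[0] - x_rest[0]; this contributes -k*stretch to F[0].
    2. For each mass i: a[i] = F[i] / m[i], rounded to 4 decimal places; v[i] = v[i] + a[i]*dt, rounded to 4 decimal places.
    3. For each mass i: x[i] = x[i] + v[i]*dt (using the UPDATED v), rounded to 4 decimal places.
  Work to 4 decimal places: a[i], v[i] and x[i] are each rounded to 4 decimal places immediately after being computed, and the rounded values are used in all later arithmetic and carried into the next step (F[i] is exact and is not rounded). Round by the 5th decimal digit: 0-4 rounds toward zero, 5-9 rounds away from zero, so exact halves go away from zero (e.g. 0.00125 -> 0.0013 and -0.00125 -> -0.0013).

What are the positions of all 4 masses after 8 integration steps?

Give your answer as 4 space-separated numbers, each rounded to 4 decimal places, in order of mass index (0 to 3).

Answer: 3.2224 9.3683 13.6920 20.6166

Derivation:
Step 0: x=[5.0000 11.0000 13.0000 18.0000] v=[0.0000 0.0000 0.0000 0.0000]
Step 1: x=[5.1250 10.5000 13.3750 18.0000] v=[0.5000 -2.0000 1.5000 0.0000]
Step 2: x=[5.2813 9.6875 13.9688 18.0469] v=[0.6250 -3.2500 2.3750 0.1875]
Step 3: x=[5.3282 8.8594 14.5372 18.2090] v=[0.1875 -3.3125 2.2734 0.6485]
Step 4: x=[5.1505 8.2996 14.8548 18.5372] v=[-0.7110 -2.2392 1.2704 1.3126]
Step 5: x=[4.7226 8.1656 14.8133 19.0301] v=[-1.7117 -0.5362 -0.1660 1.9714]
Step 6: x=[4.1347 8.4322 14.4679 19.6209] v=[-2.3515 1.0662 -1.3815 2.3630]
Step 7: x=[3.5672 8.9160 14.0122 20.1925] v=[-2.2701 1.9353 -1.8229 2.2865]
Step 8: x=[3.2224 9.3683 13.6920 20.6166] v=[-1.3793 1.8090 -1.2809 1.6964]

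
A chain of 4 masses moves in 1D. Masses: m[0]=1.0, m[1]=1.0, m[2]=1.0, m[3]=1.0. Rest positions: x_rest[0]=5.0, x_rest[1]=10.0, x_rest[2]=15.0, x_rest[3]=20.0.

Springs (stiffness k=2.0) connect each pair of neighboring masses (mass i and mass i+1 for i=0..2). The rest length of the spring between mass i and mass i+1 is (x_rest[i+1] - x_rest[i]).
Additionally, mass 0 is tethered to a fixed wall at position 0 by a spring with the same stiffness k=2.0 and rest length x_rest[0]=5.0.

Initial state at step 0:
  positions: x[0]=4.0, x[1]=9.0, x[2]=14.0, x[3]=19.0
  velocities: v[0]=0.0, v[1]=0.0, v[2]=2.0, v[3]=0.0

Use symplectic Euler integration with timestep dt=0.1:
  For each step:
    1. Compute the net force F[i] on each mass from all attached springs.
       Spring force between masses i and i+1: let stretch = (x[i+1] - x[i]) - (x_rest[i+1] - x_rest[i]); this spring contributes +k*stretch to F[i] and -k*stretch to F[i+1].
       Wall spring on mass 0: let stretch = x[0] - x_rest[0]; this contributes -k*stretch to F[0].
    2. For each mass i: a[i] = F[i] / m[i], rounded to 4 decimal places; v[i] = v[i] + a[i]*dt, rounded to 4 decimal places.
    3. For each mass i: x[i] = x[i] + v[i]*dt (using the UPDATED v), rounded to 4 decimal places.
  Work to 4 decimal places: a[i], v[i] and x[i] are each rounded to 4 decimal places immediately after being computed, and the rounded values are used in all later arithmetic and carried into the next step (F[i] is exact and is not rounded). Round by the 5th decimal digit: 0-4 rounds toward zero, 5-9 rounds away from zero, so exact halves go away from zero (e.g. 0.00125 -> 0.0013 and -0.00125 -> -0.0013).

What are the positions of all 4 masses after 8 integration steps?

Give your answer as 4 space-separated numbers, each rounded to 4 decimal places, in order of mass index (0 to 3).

Step 0: x=[4.0000 9.0000 14.0000 19.0000] v=[0.0000 0.0000 2.0000 0.0000]
Step 1: x=[4.0200 9.0000 14.2000 19.0000] v=[0.2000 0.0000 2.0000 0.0000]
Step 2: x=[4.0592 9.0044 14.3920 19.0040] v=[0.3920 0.0440 1.9200 0.0400]
Step 3: x=[4.1161 9.0177 14.5685 19.0158] v=[0.5692 0.1325 1.7649 0.1176]
Step 4: x=[4.1887 9.0439 14.7229 19.0386] v=[0.7263 0.2623 1.5442 0.2281]
Step 5: x=[4.2747 9.0866 14.8501 19.0751] v=[0.8596 0.4271 1.2715 0.3650]
Step 6: x=[4.3714 9.1483 14.9465 19.1271] v=[0.9670 0.6174 0.9638 0.5200]
Step 7: x=[4.4762 9.2305 15.0105 19.1955] v=[1.0481 0.8217 0.6403 0.6839]
Step 8: x=[4.5866 9.3332 15.0426 19.2802] v=[1.1037 1.0268 0.3213 0.8469]

Answer: 4.5866 9.3332 15.0426 19.2802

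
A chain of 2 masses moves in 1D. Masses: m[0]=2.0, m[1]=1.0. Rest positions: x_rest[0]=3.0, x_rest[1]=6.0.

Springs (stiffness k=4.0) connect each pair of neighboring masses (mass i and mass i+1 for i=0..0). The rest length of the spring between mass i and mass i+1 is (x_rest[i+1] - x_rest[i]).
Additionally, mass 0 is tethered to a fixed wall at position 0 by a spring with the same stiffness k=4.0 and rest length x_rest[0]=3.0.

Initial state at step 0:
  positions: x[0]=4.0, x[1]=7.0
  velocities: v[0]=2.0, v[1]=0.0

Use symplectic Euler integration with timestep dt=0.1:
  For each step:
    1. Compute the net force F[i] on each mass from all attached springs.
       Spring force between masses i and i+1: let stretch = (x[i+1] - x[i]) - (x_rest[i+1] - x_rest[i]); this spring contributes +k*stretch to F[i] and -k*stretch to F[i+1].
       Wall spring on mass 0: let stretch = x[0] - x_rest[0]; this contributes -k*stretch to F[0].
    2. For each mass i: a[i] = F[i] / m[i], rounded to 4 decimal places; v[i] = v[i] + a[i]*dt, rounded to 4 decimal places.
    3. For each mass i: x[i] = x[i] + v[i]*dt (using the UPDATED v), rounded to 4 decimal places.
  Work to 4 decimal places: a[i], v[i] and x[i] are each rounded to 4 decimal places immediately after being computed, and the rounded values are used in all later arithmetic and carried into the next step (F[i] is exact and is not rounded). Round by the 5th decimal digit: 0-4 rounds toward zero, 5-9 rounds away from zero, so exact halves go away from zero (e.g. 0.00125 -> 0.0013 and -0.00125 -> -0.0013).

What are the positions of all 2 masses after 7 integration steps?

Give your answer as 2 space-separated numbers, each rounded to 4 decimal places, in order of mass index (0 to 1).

Answer: 4.5399 7.2845

Derivation:
Step 0: x=[4.0000 7.0000] v=[2.0000 0.0000]
Step 1: x=[4.1800 7.0000] v=[1.8000 0.0000]
Step 2: x=[4.3328 7.0072] v=[1.5280 0.0720]
Step 3: x=[4.4524 7.0274] v=[1.1963 0.2022]
Step 4: x=[4.5345 7.0646] v=[0.8208 0.3722]
Step 5: x=[4.5765 7.1206] v=[0.4199 0.5602]
Step 6: x=[4.5778 7.1949] v=[0.0134 0.7426]
Step 7: x=[4.5399 7.2845] v=[-0.3787 0.8958]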